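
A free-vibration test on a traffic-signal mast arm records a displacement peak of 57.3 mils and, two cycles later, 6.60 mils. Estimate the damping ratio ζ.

Logarithmic decrement δ = (1/n)·ln(x₀/x_n) = (1/2)·ln(57.3/6.60) = (1/2)·ln(8.682) = 1.081.
ζ = δ/√(4π² + δ²) = 1.081/√(39.48 + 1.17) = 1.081/6.375 = 0.1695.

0.169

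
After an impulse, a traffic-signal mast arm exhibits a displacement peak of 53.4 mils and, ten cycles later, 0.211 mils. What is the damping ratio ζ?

0.0877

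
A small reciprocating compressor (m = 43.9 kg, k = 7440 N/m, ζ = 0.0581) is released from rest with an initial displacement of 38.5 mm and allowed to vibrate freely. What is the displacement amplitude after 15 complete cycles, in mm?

Logarithmic decrement δ = 2πζ/√(1 − ζ²) = 2π × 0.05810/√(1 − 0.00338) = 0.3657.
After n cycles, x_n/x₀ = e^(−nδ), so x_15 = 38.5 × e^(−15 × 0.3657) = 38.5 × 0.004148 = 0.1597 mm.

0.160 mm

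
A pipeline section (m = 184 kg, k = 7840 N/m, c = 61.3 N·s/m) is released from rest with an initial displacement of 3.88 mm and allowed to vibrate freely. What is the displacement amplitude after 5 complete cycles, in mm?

1.74 mm

ζ = c/(2√(km)) = 61.3/(2√(7840 × 184)) = 61.3/2402 = 0.02552.
Logarithmic decrement δ = 2πζ/√(1 − ζ²) = 2π × 0.02552/√(1 − 0.000651) = 0.1604.
After n cycles, x_n/x₀ = e^(−nδ), so x_5 = 3.88 × e^(−5 × 0.1604) = 3.88 × 0.4484 = 1.740 mm.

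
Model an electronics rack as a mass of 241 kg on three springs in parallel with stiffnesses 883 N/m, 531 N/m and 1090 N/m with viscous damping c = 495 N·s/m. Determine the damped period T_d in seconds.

2.06 s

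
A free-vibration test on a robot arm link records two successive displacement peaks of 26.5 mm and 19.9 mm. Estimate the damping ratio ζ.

0.0455

Logarithmic decrement δ = (1/n)·ln(x₀/x_n) = (1/1)·ln(26.5/19.9) = (1/1)·ln(1.332) = 0.2864.
ζ = δ/√(4π² + δ²) = 0.2864/√(39.48 + 0.0820) = 0.2864/6.290 = 0.04554.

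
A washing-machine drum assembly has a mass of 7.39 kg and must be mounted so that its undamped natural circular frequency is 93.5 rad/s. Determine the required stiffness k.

64600 N/m

k = m·ω_n² = 7.39 × 93.50² = 7.39 × 8742 = 64610 N/m.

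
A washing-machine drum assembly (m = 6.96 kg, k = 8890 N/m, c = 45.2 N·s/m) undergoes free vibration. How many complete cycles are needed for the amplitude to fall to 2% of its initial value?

ζ = c/(2√(km)) = 45.2/(2√(8890 × 6.96)) = 45.2/497.5 = 0.09086.
Logarithmic decrement δ = 2πζ/√(1 − ζ²) = 2π × 0.09086/√(1 − 0.00825) = 0.5732.
x_n/x₀ = e^(−nδ) ≤ 0.02; take ln: n ≥ ln(1/0.02)/δ = 3.912/0.5732 = 6.824.
So 7 complete cycles are required.

7 cycles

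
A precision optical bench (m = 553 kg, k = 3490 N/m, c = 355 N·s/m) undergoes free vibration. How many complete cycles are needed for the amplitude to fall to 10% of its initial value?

ζ = c/(2√(km)) = 355/(2√(3490 × 553)) = 355/2778 = 0.1278.
Logarithmic decrement δ = 2πζ/√(1 − ζ²) = 2π × 0.1278/√(1 − 0.0163) = 0.8094.
x_n/x₀ = e^(−nδ) ≤ 0.1; take ln: n ≥ ln(1/0.1)/δ = 2.303/0.8094 = 2.845.
So 3 complete cycles are required.

3 cycles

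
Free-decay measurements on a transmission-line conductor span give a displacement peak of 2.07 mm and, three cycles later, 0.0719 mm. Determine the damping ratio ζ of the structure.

0.175

Logarithmic decrement δ = (1/n)·ln(x₀/x_n) = (1/3)·ln(2.07/0.0719) = (1/3)·ln(28.79) = 1.120.
ζ = δ/√(4π² + δ²) = 1.120/√(39.48 + 1.25) = 1.120/6.382 = 0.1755.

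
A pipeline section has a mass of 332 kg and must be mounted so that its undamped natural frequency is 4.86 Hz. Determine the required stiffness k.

310000 N/m

ω_n = 2πf_n = 2π × 4.86 = 30.54 rad/s.
k = m·ω_n² = 332 × 30.54² = 332 × 932.5 = 309600 N/m.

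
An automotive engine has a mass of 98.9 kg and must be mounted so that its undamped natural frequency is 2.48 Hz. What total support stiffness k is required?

ω_n = 2πf_n = 2π × 2.48 = 15.58 rad/s.
k = m·ω_n² = 98.9 × 15.58² = 98.9 × 242.8 = 24010 N/m.

24000 N/m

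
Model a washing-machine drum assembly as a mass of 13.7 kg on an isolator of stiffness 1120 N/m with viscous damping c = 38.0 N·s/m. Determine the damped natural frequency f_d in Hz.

1.42 Hz

ω_n = √(k/m) = √(1120/13.7) = 9.042 rad/s.
Critical damping c_c = 2√(k·m) = 2√(1120 × 13.7) = 247.7 N·s/m, so ζ = c/c_c = 38.0/247.7 = 0.1534.
ω_d = ω_n√(1 − ζ²) = 9.042 × √(1 − 0.0235) = 8.935 rad/s.
f_d = ω_d/(2π) = 1.422 Hz.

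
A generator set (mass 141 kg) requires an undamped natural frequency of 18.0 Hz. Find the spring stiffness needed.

1800000 N/m

ω_n = 2πf_n = 2π × 18.0 = 113.1 rad/s.
k = m·ω_n² = 141 × 113.1² = 141 × 12790 = 1804000 N/m.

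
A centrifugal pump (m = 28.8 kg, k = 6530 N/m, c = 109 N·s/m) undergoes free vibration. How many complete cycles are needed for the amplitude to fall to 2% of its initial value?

5 cycles

ζ = c/(2√(km)) = 109/(2√(6530 × 28.8)) = 109/867.3 = 0.1257.
Logarithmic decrement δ = 2πζ/√(1 − ζ²) = 2π × 0.1257/√(1 − 0.0158) = 0.7959.
x_n/x₀ = e^(−nδ) ≤ 0.02; take ln: n ≥ ln(1/0.02)/δ = 3.912/0.7959 = 4.915.
So 5 complete cycles are required.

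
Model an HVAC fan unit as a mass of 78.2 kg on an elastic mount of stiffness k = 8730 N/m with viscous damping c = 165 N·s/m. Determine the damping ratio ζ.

0.0998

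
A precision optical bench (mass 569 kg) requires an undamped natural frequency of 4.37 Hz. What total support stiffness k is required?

ω_n = 2πf_n = 2π × 4.37 = 27.46 rad/s.
k = m·ω_n² = 569 × 27.46² = 569 × 753.9 = 429000 N/m.

429000 N/m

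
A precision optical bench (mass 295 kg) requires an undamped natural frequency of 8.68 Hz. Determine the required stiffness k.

877000 N/m

ω_n = 2πf_n = 2π × 8.68 = 54.54 rad/s.
k = m·ω_n² = 295 × 54.54² = 295 × 2974 = 877400 N/m.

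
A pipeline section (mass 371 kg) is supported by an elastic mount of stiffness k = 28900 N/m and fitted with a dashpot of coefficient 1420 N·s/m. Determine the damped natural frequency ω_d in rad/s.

ω_n = √(k/m) = √(28900/371) = 8.826 rad/s.
Critical damping c_c = 2√(k·m) = 2√(28900 × 371) = 6549 N·s/m, so ζ = c/c_c = 1420/6549 = 0.2168.
ω_d = ω_n√(1 − ζ²) = 8.826 × √(1 − 0.0470) = 8.616 rad/s.

8.62 rad/s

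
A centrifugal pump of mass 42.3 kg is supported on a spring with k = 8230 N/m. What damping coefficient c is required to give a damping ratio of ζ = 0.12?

c_c = 2√(k·m) = 2√(8230 × 42.3) = 1180 N·s/m.
c = ζ·c_c = 0.12 × 1180 = 141.6 N·s/m.

142 N·s/m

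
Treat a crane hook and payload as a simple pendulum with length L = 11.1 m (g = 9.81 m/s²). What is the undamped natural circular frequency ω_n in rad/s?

0.940 rad/s

For a simple pendulum ω_n = √(g/L) = √(9.81/11.1) = √0.8838 = 0.9401 rad/s.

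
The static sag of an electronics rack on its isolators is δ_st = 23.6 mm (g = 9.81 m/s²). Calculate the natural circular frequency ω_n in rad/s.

ω_n = √(g/δ_st) = √(9.81/0.0236) = √415.7 = 20.39 rad/s.

20.4 rad/s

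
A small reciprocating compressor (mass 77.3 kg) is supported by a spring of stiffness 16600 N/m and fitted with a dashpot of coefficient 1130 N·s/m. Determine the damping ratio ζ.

0.499

ω_n = √(k/m) = √(16600/77.3) = 14.65 rad/s.
Critical damping c_c = 2√(k·m) = 2√(16600 × 77.3) = 2266 N·s/m, so ζ = c/c_c = 1130/2266 = 0.4988.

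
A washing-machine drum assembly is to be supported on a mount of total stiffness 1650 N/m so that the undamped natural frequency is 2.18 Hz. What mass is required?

8.79 kg

ω_n = 2πf_n = 2π × 2.18 = 13.70 rad/s.
m = k/ω_n² = 1650/13.70² = 1650/187.6 = 8.795 kg.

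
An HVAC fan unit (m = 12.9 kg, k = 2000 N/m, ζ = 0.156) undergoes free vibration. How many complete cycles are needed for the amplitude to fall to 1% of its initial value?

Logarithmic decrement δ = 2πζ/√(1 − ζ²) = 2π × 0.1560/√(1 − 0.0243) = 0.9923.
x_n/x₀ = e^(−nδ) ≤ 0.01; take ln: n ≥ ln(1/0.01)/δ = 4.605/0.9923 = 4.641.
So 5 complete cycles are required.

5 cycles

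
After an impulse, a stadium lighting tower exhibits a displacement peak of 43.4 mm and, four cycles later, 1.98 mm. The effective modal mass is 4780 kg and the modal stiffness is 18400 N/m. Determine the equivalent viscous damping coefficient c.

Logarithmic decrement δ = (1/n)·ln(x₀/x_n) = (1/4)·ln(43.4/1.98) = (1/4)·ln(21.92) = 0.7718.
ζ = δ/√(4π² + δ²) = 0.7718/√(39.48 + 0.596) = 0.7718/6.330 = 0.1219.
c = ζ · 2√(km) = 0.1219 × 2√(18400 × 4780) = 0.1219 × 18760 = 2287 N·s/m.

2290 N·s/m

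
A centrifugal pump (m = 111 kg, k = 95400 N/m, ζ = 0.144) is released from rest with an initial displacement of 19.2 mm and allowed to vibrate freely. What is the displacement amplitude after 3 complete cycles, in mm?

1.24 mm

Logarithmic decrement δ = 2πζ/√(1 − ζ²) = 2π × 0.1440/√(1 − 0.0207) = 0.9143.
After n cycles, x_n/x₀ = e^(−nδ), so x_3 = 19.2 × e^(−3 × 0.9143) = 19.2 × 0.06438 = 1.236 mm.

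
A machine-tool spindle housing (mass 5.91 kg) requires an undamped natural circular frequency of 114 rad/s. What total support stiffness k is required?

76800 N/m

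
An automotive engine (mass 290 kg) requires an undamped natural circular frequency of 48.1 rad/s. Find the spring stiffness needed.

671000 N/m

k = m·ω_n² = 290 × 48.10² = 290 × 2314 = 670900 N/m.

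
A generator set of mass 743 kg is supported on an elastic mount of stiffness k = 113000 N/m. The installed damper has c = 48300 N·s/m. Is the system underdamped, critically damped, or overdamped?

c_c = 2√(k·m) = 18330 N·s/m; ζ = c/c_c = 48300/18330 = 2.64.
Since ζ > 1 the system is overdamped.

overdamped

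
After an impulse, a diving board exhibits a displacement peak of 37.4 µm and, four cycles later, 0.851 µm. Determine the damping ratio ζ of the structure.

0.149

Logarithmic decrement δ = (1/n)·ln(x₀/x_n) = (1/4)·ln(37.4/0.851) = (1/4)·ln(43.95) = 0.9458.
ζ = δ/√(4π² + δ²) = 0.9458/√(39.48 + 0.894) = 0.9458/6.354 = 0.1488.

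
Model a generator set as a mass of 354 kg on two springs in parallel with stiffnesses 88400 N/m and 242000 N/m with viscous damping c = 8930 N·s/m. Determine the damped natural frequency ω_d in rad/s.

27.8 rad/s

Parallel springs add: k_eq = 88400 + 242000 = 330400 N/m.
ω_n = √(k_eq/m) = √(330400/354) = 30.55 rad/s.
Critical damping c_c = 2√(k_eq·m) = 2√(330400 × 354) = 21630 N·s/m, so ζ = c/c_c = 8930/21630 = 0.4129.
ω_d = ω_n√(1 − ζ²) = 30.55 × √(1 − 0.170) = 27.83 rad/s.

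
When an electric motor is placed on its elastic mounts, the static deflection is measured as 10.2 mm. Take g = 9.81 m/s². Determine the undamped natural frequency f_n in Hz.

4.94 Hz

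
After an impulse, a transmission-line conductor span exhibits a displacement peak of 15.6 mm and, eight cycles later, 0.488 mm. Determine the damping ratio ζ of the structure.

0.0688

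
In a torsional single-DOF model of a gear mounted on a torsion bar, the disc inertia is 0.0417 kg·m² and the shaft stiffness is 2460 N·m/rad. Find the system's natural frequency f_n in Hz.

ω_n = √(k_t/J) = √(2460/0.0417) = √58990 = 242.9 rad/s.
f_n = ω_n/(2π) = 242.9/6.283 = 38.66 Hz.

38.7 Hz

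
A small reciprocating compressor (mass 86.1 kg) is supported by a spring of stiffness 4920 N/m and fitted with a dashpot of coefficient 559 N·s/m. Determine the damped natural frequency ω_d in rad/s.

ω_n = √(k/m) = √(4920/86.1) = 7.559 rad/s.
Critical damping c_c = 2√(k·m) = 2√(4920 × 86.1) = 1302 N·s/m, so ζ = c/c_c = 559/1302 = 0.4294.
ω_d = ω_n√(1 − ζ²) = 7.559 × √(1 − 0.184) = 6.827 rad/s.

6.83 rad/s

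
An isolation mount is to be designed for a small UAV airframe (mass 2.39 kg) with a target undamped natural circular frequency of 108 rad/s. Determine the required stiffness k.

k = m·ω_n² = 2.39 × 108.0² = 2.39 × 11660 = 27880 N/m.

27900 N/m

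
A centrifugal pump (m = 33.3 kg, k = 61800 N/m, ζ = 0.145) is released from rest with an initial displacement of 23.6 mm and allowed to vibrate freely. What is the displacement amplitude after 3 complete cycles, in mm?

Logarithmic decrement δ = 2πζ/√(1 − ζ²) = 2π × 0.1450/√(1 − 0.0210) = 0.9208.
After n cycles, x_n/x₀ = e^(−nδ), so x_3 = 23.6 × e^(−3 × 0.9208) = 23.6 × 0.06314 = 1.490 mm.

1.49 mm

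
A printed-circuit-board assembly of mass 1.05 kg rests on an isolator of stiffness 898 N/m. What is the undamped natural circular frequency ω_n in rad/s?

29.2 rad/s

ω_n = √(k/m) = √(898.0/1.05) = √855.2 = 29.24 rad/s.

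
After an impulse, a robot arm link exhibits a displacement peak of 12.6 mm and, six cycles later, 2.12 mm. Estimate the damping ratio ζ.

0.0472

Logarithmic decrement δ = (1/n)·ln(x₀/x_n) = (1/6)·ln(12.6/2.12) = (1/6)·ln(5.943) = 0.2970.
ζ = δ/√(4π² + δ²) = 0.2970/√(39.48 + 0.0882) = 0.2970/6.290 = 0.04722.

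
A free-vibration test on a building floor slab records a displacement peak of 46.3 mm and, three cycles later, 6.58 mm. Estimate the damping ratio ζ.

0.103

Logarithmic decrement δ = (1/n)·ln(x₀/x_n) = (1/3)·ln(46.3/6.58) = (1/3)·ln(7.036) = 0.6504.
ζ = δ/√(4π² + δ²) = 0.6504/√(39.48 + 0.423) = 0.6504/6.317 = 0.1030.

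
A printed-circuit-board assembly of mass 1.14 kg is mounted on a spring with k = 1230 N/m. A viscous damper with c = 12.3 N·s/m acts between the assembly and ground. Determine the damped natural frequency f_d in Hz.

ω_n = √(k/m) = √(1230/1.14) = 32.85 rad/s.
Critical damping c_c = 2√(k·m) = 2√(1230 × 1.14) = 74.89 N·s/m, so ζ = c/c_c = 12.3/74.89 = 0.1642.
ω_d = ω_n√(1 − ζ²) = 32.85 × √(1 − 0.0270) = 32.40 rad/s.
f_d = ω_d/(2π) = 5.157 Hz.

5.16 Hz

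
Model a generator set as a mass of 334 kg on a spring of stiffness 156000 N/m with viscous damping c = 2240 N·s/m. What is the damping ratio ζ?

ω_n = √(k/m) = √(156000/334) = 21.61 rad/s.
Critical damping c_c = 2√(k·m) = 2√(156000 × 334) = 14440 N·s/m, so ζ = c/c_c = 2240/14440 = 0.1552.

0.155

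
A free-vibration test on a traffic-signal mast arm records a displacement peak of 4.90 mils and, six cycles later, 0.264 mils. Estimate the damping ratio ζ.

0.0773

Logarithmic decrement δ = (1/n)·ln(x₀/x_n) = (1/6)·ln(4.90/0.264) = (1/6)·ln(18.56) = 0.4868.
ζ = δ/√(4π² + δ²) = 0.4868/√(39.48 + 0.237) = 0.4868/6.302 = 0.07725.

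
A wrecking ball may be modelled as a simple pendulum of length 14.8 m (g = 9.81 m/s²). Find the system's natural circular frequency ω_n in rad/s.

0.814 rad/s

For a simple pendulum ω_n = √(g/L) = √(9.81/14.8) = √0.6628 = 0.8141 rad/s.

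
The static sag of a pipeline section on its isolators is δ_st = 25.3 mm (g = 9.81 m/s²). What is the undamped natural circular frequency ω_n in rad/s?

19.7 rad/s

ω_n = √(g/δ_st) = √(9.81/0.0253) = √387.7 = 19.69 rad/s.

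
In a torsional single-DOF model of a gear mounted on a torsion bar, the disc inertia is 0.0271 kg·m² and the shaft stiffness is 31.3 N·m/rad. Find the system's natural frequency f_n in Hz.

5.41 Hz

ω_n = √(k_t/J) = √(31.3/0.0271) = √1155 = 33.99 rad/s.
f_n = ω_n/(2π) = 33.99/6.283 = 5.409 Hz.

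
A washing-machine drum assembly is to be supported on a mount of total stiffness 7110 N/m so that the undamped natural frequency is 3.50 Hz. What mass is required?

ω_n = 2πf_n = 2π × 3.50 = 21.99 rad/s.
m = k/ω_n² = 7110/21.99² = 7110/483.6 = 14.70 kg.

14.7 kg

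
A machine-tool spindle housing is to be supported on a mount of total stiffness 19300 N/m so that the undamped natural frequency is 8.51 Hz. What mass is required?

ω_n = 2πf_n = 2π × 8.51 = 53.47 rad/s.
m = k/ω_n² = 19300/53.47² = 19300/2859 = 6.751 kg.

6.75 kg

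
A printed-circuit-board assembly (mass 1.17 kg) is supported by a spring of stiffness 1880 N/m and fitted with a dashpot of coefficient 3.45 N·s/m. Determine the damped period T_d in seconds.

ω_n = √(k/m) = √(1880/1.17) = 40.09 rad/s.
Critical damping c_c = 2√(k·m) = 2√(1880 × 1.17) = 93.80 N·s/m, so ζ = c/c_c = 3.45/93.80 = 0.03678.
ω_d = ω_n√(1 − ζ²) = 40.09 × √(1 − 0.00135) = 40.06 rad/s.
T_d = 2π/ω_d = 0.1569 s.

0.157 s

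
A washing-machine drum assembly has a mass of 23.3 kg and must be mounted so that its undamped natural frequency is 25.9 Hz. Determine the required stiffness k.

ω_n = 2πf_n = 2π × 25.9 = 162.7 rad/s.
k = m·ω_n² = 23.3 × 162.7² = 23.3 × 26480 = 617000 N/m.

617000 N/m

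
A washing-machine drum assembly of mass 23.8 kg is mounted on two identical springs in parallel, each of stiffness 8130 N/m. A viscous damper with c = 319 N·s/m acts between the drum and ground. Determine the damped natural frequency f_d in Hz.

4.02 Hz

Parallel springs add: k_eq = 2 × 8130 = 16260 N/m.
ω_n = √(k_eq/m) = √(16260/23.8) = 26.14 rad/s.
Critical damping c_c = 2√(k_eq·m) = 2√(16260 × 23.8) = 1244 N·s/m, so ζ = c/c_c = 319/1244 = 0.2564.
ω_d = ω_n√(1 − ζ²) = 26.14 × √(1 − 0.0657) = 25.26 rad/s.
f_d = ω_d/(2π) = 4.021 Hz.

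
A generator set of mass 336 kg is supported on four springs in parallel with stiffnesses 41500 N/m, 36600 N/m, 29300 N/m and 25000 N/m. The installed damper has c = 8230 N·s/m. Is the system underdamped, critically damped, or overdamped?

underdamped

Parallel springs add: k_eq = 41500 + 36600 + 29300 + 25000 = 132400 N/m.
c_c = 2√(k_eq·m) = 13340 N·s/m; ζ = c/c_c = 8230/13340 = 0.617.
Since ζ < 1 the system is underdamped.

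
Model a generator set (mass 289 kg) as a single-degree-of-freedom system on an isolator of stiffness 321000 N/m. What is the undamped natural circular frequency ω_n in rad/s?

ω_n = √(k/m) = √(321000/289) = √1111 = 33.33 rad/s.

33.3 rad/s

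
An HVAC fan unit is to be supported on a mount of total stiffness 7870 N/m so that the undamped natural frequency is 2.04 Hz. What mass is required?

47.9 kg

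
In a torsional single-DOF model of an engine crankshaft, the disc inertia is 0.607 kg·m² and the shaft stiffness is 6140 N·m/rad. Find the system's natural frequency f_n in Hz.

ω_n = √(k_t/J) = √(6140/0.607) = √10120 = 100.6 rad/s.
f_n = ω_n/(2π) = 100.6/6.283 = 16.01 Hz.

16.0 Hz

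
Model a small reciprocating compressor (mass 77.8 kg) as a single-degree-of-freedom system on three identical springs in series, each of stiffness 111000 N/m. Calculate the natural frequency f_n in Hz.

3.47 Hz

Series springs: 1/k_eq = 3/111000, so k_eq = 111000/3 = 37000 N/m.
ω_n = √(k_eq/m) = √(37000/77.8) = √475.6 = 21.81 rad/s.
f_n = ω_n/(2π) = 21.81/6.283 = 3.471 Hz.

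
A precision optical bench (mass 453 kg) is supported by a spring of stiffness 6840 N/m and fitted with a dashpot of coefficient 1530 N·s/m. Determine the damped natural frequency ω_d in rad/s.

3.50 rad/s

ω_n = √(k/m) = √(6840/453) = 3.886 rad/s.
Critical damping c_c = 2√(k·m) = 2√(6840 × 453) = 3521 N·s/m, so ζ = c/c_c = 1530/3521 = 0.4346.
ω_d = ω_n√(1 − ζ²) = 3.886 × √(1 − 0.189) = 3.500 rad/s.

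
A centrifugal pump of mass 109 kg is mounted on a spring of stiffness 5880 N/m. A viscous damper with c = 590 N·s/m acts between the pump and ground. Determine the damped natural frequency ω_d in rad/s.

ω_n = √(k/m) = √(5880/109) = 7.345 rad/s.
Critical damping c_c = 2√(k·m) = 2√(5880 × 109) = 1601 N·s/m, so ζ = c/c_c = 590/1601 = 0.3685.
ω_d = ω_n√(1 − ζ²) = 7.345 × √(1 − 0.136) = 6.828 rad/s.

6.83 rad/s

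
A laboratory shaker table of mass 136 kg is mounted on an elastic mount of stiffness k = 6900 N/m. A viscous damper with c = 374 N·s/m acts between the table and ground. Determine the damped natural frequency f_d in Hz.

1.11 Hz

ω_n = √(k/m) = √(6900/136) = 7.123 rad/s.
Critical damping c_c = 2√(k·m) = 2√(6900 × 136) = 1937 N·s/m, so ζ = c/c_c = 374/1937 = 0.1930.
ω_d = ω_n√(1 − ζ²) = 7.123 × √(1 − 0.0373) = 6.989 rad/s.
f_d = ω_d/(2π) = 1.112 Hz.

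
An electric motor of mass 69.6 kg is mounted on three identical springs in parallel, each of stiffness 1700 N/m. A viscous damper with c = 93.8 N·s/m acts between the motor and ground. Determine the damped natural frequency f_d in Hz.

1.36 Hz

Parallel springs add: k_eq = 3 × 1700 = 5100 N/m.
ω_n = √(k_eq/m) = √(5100/69.6) = 8.560 rad/s.
Critical damping c_c = 2√(k_eq·m) = 2√(5100 × 69.6) = 1192 N·s/m, so ζ = c/c_c = 93.8/1192 = 0.07872.
ω_d = ω_n√(1 − ζ²) = 8.560 × √(1 − 0.00620) = 8.534 rad/s.
f_d = ω_d/(2π) = 1.358 Hz.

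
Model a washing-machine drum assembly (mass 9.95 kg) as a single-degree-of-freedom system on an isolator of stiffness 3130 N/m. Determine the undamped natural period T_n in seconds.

0.354 s

ω_n = √(k/m) = √(3130/9.95) = √314.6 = 17.74 rad/s.
T_n = 2π/ω_n = 6.283/17.74 = 0.3543 s.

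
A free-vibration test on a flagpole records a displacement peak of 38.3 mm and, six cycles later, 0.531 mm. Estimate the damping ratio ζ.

0.113

Logarithmic decrement δ = (1/n)·ln(x₀/x_n) = (1/6)·ln(38.3/0.531) = (1/6)·ln(72.13) = 0.7131.
ζ = δ/√(4π² + δ²) = 0.7131/√(39.48 + 0.508) = 0.7131/6.324 = 0.1128.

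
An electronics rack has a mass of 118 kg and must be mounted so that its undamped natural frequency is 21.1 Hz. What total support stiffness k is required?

ω_n = 2πf_n = 2π × 21.1 = 132.6 rad/s.
k = m·ω_n² = 118 × 132.6² = 118 × 17580 = 2074000 N/m.

2070000 N/m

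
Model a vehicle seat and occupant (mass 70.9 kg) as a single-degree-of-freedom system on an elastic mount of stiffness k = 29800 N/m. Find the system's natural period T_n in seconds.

ω_n = √(k/m) = √(29800/70.9) = √420.3 = 20.50 rad/s.
T_n = 2π/ω_n = 6.283/20.50 = 0.3065 s.

0.306 s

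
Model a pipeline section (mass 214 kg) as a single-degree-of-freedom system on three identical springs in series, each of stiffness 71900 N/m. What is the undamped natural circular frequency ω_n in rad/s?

10.6 rad/s

Series springs: 1/k_eq = 3/71900, so k_eq = 71900/3 = 23970 N/m.
ω_n = √(k_eq/m) = √(23970/214) = √112.0 = 10.58 rad/s.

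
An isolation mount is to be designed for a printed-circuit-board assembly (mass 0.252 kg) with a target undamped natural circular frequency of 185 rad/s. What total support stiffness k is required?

8620 N/m

k = m·ω_n² = 0.252 × 185.0² = 0.252 × 34220 = 8625 N/m.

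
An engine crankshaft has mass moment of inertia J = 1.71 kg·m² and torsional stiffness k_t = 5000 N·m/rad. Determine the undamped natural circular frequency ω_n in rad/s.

54.1 rad/s

ω_n = √(k_t/J) = √(5000/1.71) = √2924 = 54.07 rad/s.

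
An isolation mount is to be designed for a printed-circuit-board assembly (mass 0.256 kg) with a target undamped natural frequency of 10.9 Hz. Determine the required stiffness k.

ω_n = 2πf_n = 2π × 10.9 = 68.49 rad/s.
k = m·ω_n² = 0.256 × 68.49² = 0.256 × 4690 = 1201 N/m.

1200 N/m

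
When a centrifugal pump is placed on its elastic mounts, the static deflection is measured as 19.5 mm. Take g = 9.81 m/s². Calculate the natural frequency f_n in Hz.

3.57 Hz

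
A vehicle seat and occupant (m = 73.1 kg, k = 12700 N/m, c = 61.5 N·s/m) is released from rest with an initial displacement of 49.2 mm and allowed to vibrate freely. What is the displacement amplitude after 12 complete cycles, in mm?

ζ = c/(2√(km)) = 61.5/(2√(12700 × 73.1)) = 61.5/1927 = 0.03191.
Logarithmic decrement δ = 2πζ/√(1 − ζ²) = 2π × 0.03191/√(1 − 0.00102) = 0.2006.
After n cycles, x_n/x₀ = e^(−nδ), so x_12 = 49.2 × e^(−12 × 0.2006) = 49.2 × 0.09004 = 4.430 mm.

4.43 mm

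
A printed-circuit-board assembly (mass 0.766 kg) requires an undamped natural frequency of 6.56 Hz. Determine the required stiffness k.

1300 N/m

ω_n = 2πf_n = 2π × 6.56 = 41.22 rad/s.
k = m·ω_n² = 0.766 × 41.22² = 0.766 × 1699 = 1301 N/m.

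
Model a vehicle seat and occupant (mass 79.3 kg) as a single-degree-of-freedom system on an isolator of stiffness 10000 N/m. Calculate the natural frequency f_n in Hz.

1.79 Hz

ω_n = √(k/m) = √(10000/79.3) = √126.1 = 11.23 rad/s.
f_n = ω_n/(2π) = 11.23/6.283 = 1.787 Hz.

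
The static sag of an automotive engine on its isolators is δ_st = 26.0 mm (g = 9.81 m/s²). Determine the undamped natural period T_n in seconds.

0.323 s

ω_n = √(g/δ_st) = √(9.81/0.0260) = √377.3 = 19.42 rad/s.
T_n = 2π/ω_n = 6.283/19.42 = 0.3235 s.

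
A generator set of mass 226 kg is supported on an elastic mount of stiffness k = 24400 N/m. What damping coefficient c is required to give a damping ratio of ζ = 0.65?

c_c = 2√(k·m) = 2√(24400 × 226) = 4697 N·s/m.
c = ζ·c_c = 0.65 × 4697 = 3053 N·s/m.

3050 N·s/m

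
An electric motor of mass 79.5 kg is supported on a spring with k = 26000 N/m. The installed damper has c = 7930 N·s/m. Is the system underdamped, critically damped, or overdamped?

overdamped

c_c = 2√(k·m) = 2875 N·s/m; ζ = c/c_c = 7930/2875 = 2.76.
Since ζ > 1 the system is overdamped.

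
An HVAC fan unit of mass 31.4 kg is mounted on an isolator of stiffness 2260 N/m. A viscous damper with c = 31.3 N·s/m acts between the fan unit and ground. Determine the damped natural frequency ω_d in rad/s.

ω_n = √(k/m) = √(2260/31.4) = 8.484 rad/s.
Critical damping c_c = 2√(k·m) = 2√(2260 × 31.4) = 532.8 N·s/m, so ζ = c/c_c = 31.3/532.8 = 0.05875.
ω_d = ω_n√(1 − ζ²) = 8.484 × √(1 − 0.00345) = 8.469 rad/s.

8.47 rad/s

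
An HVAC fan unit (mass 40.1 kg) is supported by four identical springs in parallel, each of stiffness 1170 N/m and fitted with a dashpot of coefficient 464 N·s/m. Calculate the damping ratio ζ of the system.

Parallel springs add: k_eq = 4 × 1170 = 4680 N/m.
ω_n = √(k_eq/m) = √(4680/40.1) = 10.80 rad/s.
Critical damping c_c = 2√(k_eq·m) = 2√(4680 × 40.1) = 866.4 N·s/m, so ζ = c/c_c = 464/866.4 = 0.5355.

0.536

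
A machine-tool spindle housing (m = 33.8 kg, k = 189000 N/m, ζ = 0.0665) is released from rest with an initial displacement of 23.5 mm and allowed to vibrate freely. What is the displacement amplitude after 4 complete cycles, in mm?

Logarithmic decrement δ = 2πζ/√(1 − ζ²) = 2π × 0.06650/√(1 − 0.00442) = 0.4188.
After n cycles, x_n/x₀ = e^(−nδ), so x_4 = 23.5 × e^(−4 × 0.4188) = 23.5 × 0.1873 = 4.402 mm.

4.40 mm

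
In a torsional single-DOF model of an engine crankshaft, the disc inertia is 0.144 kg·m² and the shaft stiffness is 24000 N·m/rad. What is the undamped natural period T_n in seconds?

0.0154 s

ω_n = √(k_t/J) = √(24000/0.144) = √166700 = 408.2 rad/s.
T_n = 2π/ω_n = 6.283/408.2 = 0.01539 s.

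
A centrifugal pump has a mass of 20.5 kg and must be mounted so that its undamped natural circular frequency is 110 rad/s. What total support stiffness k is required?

k = m·ω_n² = 20.5 × 110.0² = 20.5 × 12100 = 248000 N/m.

248000 N/m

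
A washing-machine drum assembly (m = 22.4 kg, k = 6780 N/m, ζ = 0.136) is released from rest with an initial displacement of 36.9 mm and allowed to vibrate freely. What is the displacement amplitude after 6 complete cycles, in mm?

Logarithmic decrement δ = 2πζ/√(1 − ζ²) = 2π × 0.1360/√(1 − 0.0185) = 0.8625.
After n cycles, x_n/x₀ = e^(−nδ), so x_6 = 36.9 × e^(−6 × 0.8625) = 36.9 × 0.005655 = 0.2087 mm.

0.209 mm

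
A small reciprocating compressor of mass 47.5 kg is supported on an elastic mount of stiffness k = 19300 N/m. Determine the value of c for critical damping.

c_c = 2√(k·m) = 2√(19300 × 47.5) = 2 × 957.5 = 1915 N·s/m.

1910 N·s/m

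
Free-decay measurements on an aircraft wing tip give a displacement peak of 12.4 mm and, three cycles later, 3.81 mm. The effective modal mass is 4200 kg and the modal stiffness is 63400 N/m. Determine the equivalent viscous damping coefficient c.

2040 N·s/m

Logarithmic decrement δ = (1/n)·ln(x₀/x_n) = (1/3)·ln(12.4/3.81) = (1/3)·ln(3.255) = 0.3934.
ζ = δ/√(4π² + δ²) = 0.3934/√(39.48 + 0.155) = 0.3934/6.295 = 0.06248.
c = ζ · 2√(km) = 0.06248 × 2√(63400 × 4200) = 0.06248 × 32640 = 2039 N·s/m.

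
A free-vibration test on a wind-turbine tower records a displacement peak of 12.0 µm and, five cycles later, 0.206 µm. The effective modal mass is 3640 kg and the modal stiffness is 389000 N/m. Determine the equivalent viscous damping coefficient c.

Logarithmic decrement δ = (1/n)·ln(x₀/x_n) = (1/5)·ln(12.0/0.206) = (1/5)·ln(58.25) = 0.8130.
ζ = δ/√(4π² + δ²) = 0.8130/√(39.48 + 0.661) = 0.8130/6.336 = 0.1283.
c = ζ · 2√(km) = 0.1283 × 2√(389000 × 3640) = 0.1283 × 75260 = 9657 N·s/m.

9660 N·s/m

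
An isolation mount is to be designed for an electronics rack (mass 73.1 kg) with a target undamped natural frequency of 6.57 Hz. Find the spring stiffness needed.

ω_n = 2πf_n = 2π × 6.57 = 41.28 rad/s.
k = m·ω_n² = 73.1 × 41.28² = 73.1 × 1704 = 124600 N/m.

125000 N/m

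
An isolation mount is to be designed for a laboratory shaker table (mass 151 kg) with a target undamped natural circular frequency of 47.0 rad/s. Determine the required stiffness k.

k = m·ω_n² = 151 × 47.00² = 151 × 2209 = 333600 N/m.

334000 N/m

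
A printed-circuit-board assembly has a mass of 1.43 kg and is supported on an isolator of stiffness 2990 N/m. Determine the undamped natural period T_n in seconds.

ω_n = √(k/m) = √(2990/1.43) = √2091 = 45.73 rad/s.
T_n = 2π/ω_n = 6.283/45.73 = 0.1374 s.

0.137 s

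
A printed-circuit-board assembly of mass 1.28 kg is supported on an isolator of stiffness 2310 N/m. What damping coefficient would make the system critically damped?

109 N·s/m

c_c = 2√(k·m) = 2√(2310 × 1.28) = 2 × 54.38 = 108.8 N·s/m.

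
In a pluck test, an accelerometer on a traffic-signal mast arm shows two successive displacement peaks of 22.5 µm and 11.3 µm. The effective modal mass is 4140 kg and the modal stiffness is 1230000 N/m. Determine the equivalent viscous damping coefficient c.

Logarithmic decrement δ = (1/n)·ln(x₀/x_n) = (1/1)·ln(22.5/11.3) = (1/1)·ln(1.991) = 0.6887.
ζ = δ/√(4π² + δ²) = 0.6887/√(39.48 + 0.474) = 0.6887/6.321 = 0.1090.
c = ζ · 2√(km) = 0.1090 × 2√(1230000 × 4140) = 0.1090 × 142700 = 15550 N·s/m.

15600 N·s/m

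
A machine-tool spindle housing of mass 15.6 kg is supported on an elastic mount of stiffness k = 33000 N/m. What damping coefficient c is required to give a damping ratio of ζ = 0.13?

c_c = 2√(k·m) = 2√(33000 × 15.6) = 1435 N·s/m.
c = ζ·c_c = 0.13 × 1435 = 186.5 N·s/m.

187 N·s/m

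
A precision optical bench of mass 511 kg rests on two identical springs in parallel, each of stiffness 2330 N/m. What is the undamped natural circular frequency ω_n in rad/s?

3.02 rad/s

Parallel springs add: k_eq = 2 × 2330 = 4660 N/m.
ω_n = √(k_eq/m) = √(4660/511) = √9.119 = 3.020 rad/s.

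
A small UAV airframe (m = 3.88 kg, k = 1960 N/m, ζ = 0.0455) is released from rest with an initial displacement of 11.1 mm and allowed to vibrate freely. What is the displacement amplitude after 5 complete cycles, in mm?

Logarithmic decrement δ = 2πζ/√(1 − ζ²) = 2π × 0.04550/√(1 − 0.00207) = 0.2862.
After n cycles, x_n/x₀ = e^(−nδ), so x_5 = 11.1 × e^(−5 × 0.2862) = 11.1 × 0.2391 = 2.654 mm.

2.65 mm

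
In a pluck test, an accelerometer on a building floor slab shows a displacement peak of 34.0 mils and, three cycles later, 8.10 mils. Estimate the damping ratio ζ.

Logarithmic decrement δ = (1/n)·ln(x₀/x_n) = (1/3)·ln(34.0/8.10) = (1/3)·ln(4.198) = 0.4782.
ζ = δ/√(4π² + δ²) = 0.4782/√(39.48 + 0.229) = 0.4782/6.301 = 0.07588.

0.0759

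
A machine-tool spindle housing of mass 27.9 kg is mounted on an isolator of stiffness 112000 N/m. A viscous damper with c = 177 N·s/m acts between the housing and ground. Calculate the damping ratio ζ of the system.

0.0501

ω_n = √(k/m) = √(112000/27.9) = 63.36 rad/s.
Critical damping c_c = 2√(k·m) = 2√(112000 × 27.9) = 3535 N·s/m, so ζ = c/c_c = 177/3535 = 0.05006.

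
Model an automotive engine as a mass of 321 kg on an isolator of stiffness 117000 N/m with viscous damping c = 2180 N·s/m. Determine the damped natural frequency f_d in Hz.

2.99 Hz

ω_n = √(k/m) = √(117000/321) = 19.09 rad/s.
Critical damping c_c = 2√(k·m) = 2√(117000 × 321) = 12260 N·s/m, so ζ = c/c_c = 2180/12260 = 0.1779.
ω_d = ω_n√(1 − ζ²) = 19.09 × √(1 − 0.0316) = 18.79 rad/s.
f_d = ω_d/(2π) = 2.990 Hz.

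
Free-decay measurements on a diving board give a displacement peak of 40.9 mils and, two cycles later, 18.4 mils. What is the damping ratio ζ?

Logarithmic decrement δ = (1/n)·ln(x₀/x_n) = (1/2)·ln(40.9/18.4) = (1/2)·ln(2.223) = 0.3994.
ζ = δ/√(4π² + δ²) = 0.3994/√(39.48 + 0.160) = 0.3994/6.296 = 0.06344.

0.0634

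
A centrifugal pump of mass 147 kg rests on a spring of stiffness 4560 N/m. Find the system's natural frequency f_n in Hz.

ω_n = √(k/m) = √(4560/147) = √31.02 = 5.570 rad/s.
f_n = ω_n/(2π) = 5.570/6.283 = 0.8864 Hz.

0.886 Hz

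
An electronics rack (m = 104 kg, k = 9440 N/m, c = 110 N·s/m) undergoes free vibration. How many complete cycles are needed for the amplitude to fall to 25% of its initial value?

ζ = c/(2√(km)) = 110/(2√(9440 × 104)) = 110/1982 = 0.05551.
Logarithmic decrement δ = 2πζ/√(1 − ζ²) = 2π × 0.05551/√(1 − 0.00308) = 0.3493.
x_n/x₀ = e^(−nδ) ≤ 0.25; take ln: n ≥ ln(1/0.25)/δ = 1.386/0.3493 = 3.969.
So 4 complete cycles are required.

4 cycles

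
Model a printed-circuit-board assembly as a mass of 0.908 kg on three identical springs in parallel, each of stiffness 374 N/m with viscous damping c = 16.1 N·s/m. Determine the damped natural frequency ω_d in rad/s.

34.0 rad/s

Parallel springs add: k_eq = 3 × 374 = 1122 N/m.
ω_n = √(k_eq/m) = √(1122/0.908) = 35.15 rad/s.
Critical damping c_c = 2√(k_eq·m) = 2√(1122 × 0.908) = 63.84 N·s/m, so ζ = c/c_c = 16.1/63.84 = 0.2522.
ω_d = ω_n√(1 − ζ²) = 35.15 × √(1 − 0.0636) = 34.02 rad/s.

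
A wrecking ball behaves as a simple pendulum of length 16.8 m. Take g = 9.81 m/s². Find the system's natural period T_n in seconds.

For a simple pendulum ω_n = √(g/L) = √(9.81/16.8) = √0.5839 = 0.7642 rad/s.
T_n = 2π/ω_n = 6.283/0.7642 = 8.222 s.

8.22 s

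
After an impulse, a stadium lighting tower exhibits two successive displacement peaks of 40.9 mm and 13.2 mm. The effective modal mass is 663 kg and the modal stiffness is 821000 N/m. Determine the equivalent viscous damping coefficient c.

Logarithmic decrement δ = (1/n)·ln(x₀/x_n) = (1/1)·ln(40.9/13.2) = (1/1)·ln(3.098) = 1.131.
ζ = δ/√(4π² + δ²) = 1.131/√(39.48 + 1.28) = 1.131/6.384 = 0.1771.
c = ζ · 2√(km) = 0.1771 × 2√(821000 × 663) = 0.1771 × 46660 = 8266 N·s/m.

8270 N·s/m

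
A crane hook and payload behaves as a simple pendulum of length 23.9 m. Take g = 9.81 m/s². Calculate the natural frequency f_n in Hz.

For a simple pendulum ω_n = √(g/L) = √(9.81/23.9) = √0.4105 = 0.6407 rad/s.
f_n = ω_n/(2π) = 0.6407/6.283 = 0.1020 Hz.

0.102 Hz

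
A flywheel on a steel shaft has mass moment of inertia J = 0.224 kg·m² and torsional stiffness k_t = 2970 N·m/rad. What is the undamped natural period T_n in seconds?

ω_n = √(k_t/J) = √(2970/0.224) = √13260 = 115.1 rad/s.
T_n = 2π/ω_n = 6.283/115.1 = 0.05457 s.

0.0546 s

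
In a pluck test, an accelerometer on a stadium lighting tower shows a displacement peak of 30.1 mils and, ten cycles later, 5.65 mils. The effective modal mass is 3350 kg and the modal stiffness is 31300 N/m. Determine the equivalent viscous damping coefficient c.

545 N·s/m

Logarithmic decrement δ = (1/n)·ln(x₀/x_n) = (1/10)·ln(30.1/5.65) = (1/10)·ln(5.327) = 0.1673.
ζ = δ/√(4π² + δ²) = 0.1673/√(39.48 + 0.0280) = 0.1673/6.285 = 0.02662.
c = ζ · 2√(km) = 0.02662 × 2√(31300 × 3350) = 0.02662 × 20480 = 545.1 N·s/m.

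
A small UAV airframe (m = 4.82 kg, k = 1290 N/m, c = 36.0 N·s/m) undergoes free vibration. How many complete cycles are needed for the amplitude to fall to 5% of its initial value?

3 cycles

ζ = c/(2√(km)) = 36.0/(2√(1290 × 4.82)) = 36.0/157.7 = 0.2283.
Logarithmic decrement δ = 2πζ/√(1 − ζ²) = 2π × 0.2283/√(1 − 0.0521) = 1.473.
x_n/x₀ = e^(−nδ) ≤ 0.05; take ln: n ≥ ln(1/0.05)/δ = 2.996/1.473 = 2.034.
So 3 complete cycles are required.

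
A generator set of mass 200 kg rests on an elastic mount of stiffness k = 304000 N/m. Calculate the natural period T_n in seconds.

0.161 s

ω_n = √(k/m) = √(304000/200) = √1520 = 38.99 rad/s.
T_n = 2π/ω_n = 6.283/38.99 = 0.1612 s.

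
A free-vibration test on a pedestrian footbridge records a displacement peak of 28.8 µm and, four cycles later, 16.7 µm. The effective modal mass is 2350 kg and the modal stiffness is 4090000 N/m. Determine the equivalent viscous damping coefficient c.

4250 N·s/m

Logarithmic decrement δ = (1/n)·ln(x₀/x_n) = (1/4)·ln(28.8/16.7) = (1/4)·ln(1.725) = 0.1362.
ζ = δ/√(4π² + δ²) = 0.1362/√(39.48 + 0.0186) = 0.1362/6.285 = 0.02168.
c = ζ · 2√(km) = 0.02168 × 2√(4090000 × 2350) = 0.02168 × 196100 = 4251 N·s/m.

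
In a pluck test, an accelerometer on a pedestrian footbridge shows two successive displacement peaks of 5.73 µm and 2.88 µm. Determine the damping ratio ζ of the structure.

0.109

Logarithmic decrement δ = (1/n)·ln(x₀/x_n) = (1/1)·ln(5.73/2.88) = (1/1)·ln(1.990) = 0.6879.
ζ = δ/√(4π² + δ²) = 0.6879/√(39.48 + 0.473) = 0.6879/6.321 = 0.1088.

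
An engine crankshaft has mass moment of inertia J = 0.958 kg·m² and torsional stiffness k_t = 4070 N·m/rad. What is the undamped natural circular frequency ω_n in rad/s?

ω_n = √(k_t/J) = √(4070/0.958) = √4248 = 65.18 rad/s.

65.2 rad/s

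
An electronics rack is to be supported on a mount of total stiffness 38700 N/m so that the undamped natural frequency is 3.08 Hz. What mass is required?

103 kg

ω_n = 2πf_n = 2π × 3.08 = 19.35 rad/s.
m = k/ω_n² = 38700/19.35² = 38700/374.5 = 103.3 kg.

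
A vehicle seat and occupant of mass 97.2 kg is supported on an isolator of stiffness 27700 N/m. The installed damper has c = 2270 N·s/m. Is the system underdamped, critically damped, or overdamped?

c_c = 2√(k·m) = 3282 N·s/m; ζ = c/c_c = 2270/3282 = 0.692.
Since ζ < 1 the system is underdamped.

underdamped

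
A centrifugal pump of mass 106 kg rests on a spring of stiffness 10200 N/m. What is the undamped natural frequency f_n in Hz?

1.56 Hz

ω_n = √(k/m) = √(10200/106) = √96.23 = 9.810 rad/s.
f_n = ω_n/(2π) = 9.810/6.283 = 1.561 Hz.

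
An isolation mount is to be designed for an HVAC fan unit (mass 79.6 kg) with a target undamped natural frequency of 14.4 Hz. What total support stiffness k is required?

ω_n = 2πf_n = 2π × 14.4 = 90.48 rad/s.
k = m·ω_n² = 79.6 × 90.48² = 79.6 × 8186 = 651600 N/m.

652000 N/m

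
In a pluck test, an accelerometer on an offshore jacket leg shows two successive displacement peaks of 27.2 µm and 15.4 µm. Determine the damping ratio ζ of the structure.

0.0902

Logarithmic decrement δ = (1/n)·ln(x₀/x_n) = (1/1)·ln(27.2/15.4) = (1/1)·ln(1.766) = 0.5688.
ζ = δ/√(4π² + δ²) = 0.5688/√(39.48 + 0.324) = 0.5688/6.309 = 0.09017.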